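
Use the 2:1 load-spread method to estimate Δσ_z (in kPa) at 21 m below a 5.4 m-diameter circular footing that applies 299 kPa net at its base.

Δσ_z ≈ 12.5 kPa

By the 2:1 method the load spreads at 1 horizontal : 2 vertical, so at depth z the loaded area has grown by z in each plan dimension:
Δσ ≈ qD²/(D+z)² = 299×5.4²/(5.4+21)² = 12.51 kPa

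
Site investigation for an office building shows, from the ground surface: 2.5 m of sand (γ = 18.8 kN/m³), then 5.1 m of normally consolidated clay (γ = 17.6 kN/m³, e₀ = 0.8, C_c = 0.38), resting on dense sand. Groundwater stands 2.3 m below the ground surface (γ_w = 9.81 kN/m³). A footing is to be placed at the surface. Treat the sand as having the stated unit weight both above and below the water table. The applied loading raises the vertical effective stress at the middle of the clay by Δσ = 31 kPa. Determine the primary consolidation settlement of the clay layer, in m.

S_c ≈ 0.183 m

Mid-depth of clay below the ground surface: z = 2.5 + 5.1/2 = 5.05 m.
Total vertical stress at mid-clay: σ_v = 18.8×2.5 + 17.6×2.55 = 91.88 kPa.
Pore pressure: u = 9.81×(5.05 − 2.3) = 26.978 kPa.
Initial effective stress: σ'_0 = σ_v − u = 91.88 − 26.978 = 64.902 kPa.
Final effective stress: σ'_f = σ'_0 + Δσ = 64.902 + 31 = 95.902 kPa.
Normally consolidated clay, so the full stress increment lies on the virgin compression line:
S_c = C_c·H/(1+e₀)·log₁₀(σ'_f/σ'_0) = 0.38×5.1/(1+0.8)×log₁₀(95.902/64.902)
    = 1.0767 × 0.16957 = 0.1826 m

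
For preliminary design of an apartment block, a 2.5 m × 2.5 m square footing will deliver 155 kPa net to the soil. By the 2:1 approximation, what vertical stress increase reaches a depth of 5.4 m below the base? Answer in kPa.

Δσ_z ≈ 15.5 kPa

By the 2:1 method the load spreads at 1 horizontal : 2 vertical, so at depth z the loaded area has grown by z in each plan dimension:
Δσ = qBL/((B+z)(L+z)) = 155×2.5×2.5/((2.5+5.4)(2.5+5.4)) = 15.522 kPa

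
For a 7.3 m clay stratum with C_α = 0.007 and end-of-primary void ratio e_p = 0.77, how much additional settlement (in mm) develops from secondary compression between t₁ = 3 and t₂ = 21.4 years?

S_s ≈ 24.6 mm

Secondary compression: S_s = C_α·H/(1+e_p)·log₁₀(t₂/t₁)
S_s = 0.007×7.3/(1+0.77)×log₁₀(21.4/3)
    = 0.02887 × 0.8533 = 0.02463 m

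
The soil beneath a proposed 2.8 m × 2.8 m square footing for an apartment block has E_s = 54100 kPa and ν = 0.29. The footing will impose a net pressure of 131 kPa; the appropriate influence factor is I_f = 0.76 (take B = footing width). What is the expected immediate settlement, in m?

S_e ≈ 0.00472 m

Immediate (elastic) settlement: S_e = q·B·(1−ν²)/E_s · I_f.
S_e = 131 × 2.8 × (1 − 0.29²) / 54100 × 0.76
    = 131 × 2.8 × 0.9159 / 54100 × 0.76
    = 0.004719 m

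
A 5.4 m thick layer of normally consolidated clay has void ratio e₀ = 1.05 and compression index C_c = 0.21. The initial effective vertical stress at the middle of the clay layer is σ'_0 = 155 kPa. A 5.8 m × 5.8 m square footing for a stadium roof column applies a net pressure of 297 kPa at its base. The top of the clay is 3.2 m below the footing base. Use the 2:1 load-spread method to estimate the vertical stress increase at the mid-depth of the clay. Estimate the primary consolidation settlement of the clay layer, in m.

S_c ≈ 0.0927 m

Mid-depth of clay below the footing base: z = 3.2 + 5.4/2 = 5.9 m.
Stress increase at mid-clay by the 2:1 spreading method:
Δσ = qBL/((B+z)(L+z)) = 297×5.8×5.8/((5.8+5.9)(5.8+5.9)) = 72.986 kPa
Final effective stress: σ'_f = σ'_0 + Δσ = 155 + 72.986 = 227.99 kPa.
Normally consolidated clay, so the full stress increment lies on the virgin compression line:
S_c = C_c·H/(1+e₀)·log₁₀(σ'_f/σ'_0) = 0.21×5.4/(1+1.05)×log₁₀(227.99/155)
    = 0.55317 × 0.16758 = 0.0927 m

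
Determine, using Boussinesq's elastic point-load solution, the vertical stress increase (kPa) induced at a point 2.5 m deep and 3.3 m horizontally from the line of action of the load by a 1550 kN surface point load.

Boussinesq vertical stress below a point load on an elastic half-space:
Δσ_z = 3P/(2πz²) · [1 + (r/z)²]^(−5/2)
r/z = 3.3/2.5 = 1.32; [1+(r/z)²]^(−5/2) = 0.080292.
Δσ_z = 3×1550/(2π×2.5²) × 0.080292 = 118.41 × 0.080292 = 9.507 kPa

Δσ_z ≈ 9.51 kPa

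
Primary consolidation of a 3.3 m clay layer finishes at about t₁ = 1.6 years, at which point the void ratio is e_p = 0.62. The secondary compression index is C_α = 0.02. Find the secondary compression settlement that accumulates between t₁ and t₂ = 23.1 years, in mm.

Secondary compression: S_s = C_α·H/(1+e_p)·log₁₀(t₂/t₁)
S_s = 0.02×3.3/(1+0.62)×log₁₀(23.1/1.6)
    = 0.04074 × 1.159 = 0.04724 m

S_s ≈ 47.2 mm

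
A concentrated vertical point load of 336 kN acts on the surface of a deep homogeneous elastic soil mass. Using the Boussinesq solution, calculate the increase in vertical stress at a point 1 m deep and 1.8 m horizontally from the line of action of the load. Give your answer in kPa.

Boussinesq vertical stress below a point load on an elastic half-space:
Δσ_z = 3P/(2πz²) · [1 + (r/z)²]^(−5/2)
r/z = 1.8/1 = 1.8; [1+(r/z)²]^(−5/2) = 0.027014.
Δσ_z = 3×336/(2π×1²) × 0.027014 = 160.43 × 0.027014 = 4.334 kPa

Δσ_z ≈ 4.33 kPa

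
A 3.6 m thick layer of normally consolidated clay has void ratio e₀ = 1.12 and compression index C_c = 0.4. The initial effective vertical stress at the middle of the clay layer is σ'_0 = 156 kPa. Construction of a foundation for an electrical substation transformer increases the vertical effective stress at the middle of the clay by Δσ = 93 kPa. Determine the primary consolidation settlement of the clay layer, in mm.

Final effective stress: σ'_f = σ'_0 + Δσ = 156 + 93 = 249 kPa.
Normally consolidated clay, so the full stress increment lies on the virgin compression line:
S_c = C_c·H/(1+e₀)·log₁₀(σ'_f/σ'_0) = 0.4×3.6/(1+1.12)×log₁₀(249/156)
    = 0.67925 × 0.20307 = 0.1379 m

S_c ≈ 138 mm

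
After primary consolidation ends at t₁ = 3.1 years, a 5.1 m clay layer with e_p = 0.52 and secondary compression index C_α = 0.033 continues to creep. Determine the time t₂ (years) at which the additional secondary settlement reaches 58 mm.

t₂ ≈ 10.4 years

S_s = C_α·H/(1+e_p)·log₁₀(t₂/t₁) ⇒ log₁₀(t₂/t₁) = S_s·(1+e_p)/(C_α·H).
log₁₀(t₂/t₁) = 0.058 × (1+0.52) / (0.033×5.1) = 0.5238
t₂ = t₁ × 10^0.5238 = 3.1 × 3.341 = 10.36 years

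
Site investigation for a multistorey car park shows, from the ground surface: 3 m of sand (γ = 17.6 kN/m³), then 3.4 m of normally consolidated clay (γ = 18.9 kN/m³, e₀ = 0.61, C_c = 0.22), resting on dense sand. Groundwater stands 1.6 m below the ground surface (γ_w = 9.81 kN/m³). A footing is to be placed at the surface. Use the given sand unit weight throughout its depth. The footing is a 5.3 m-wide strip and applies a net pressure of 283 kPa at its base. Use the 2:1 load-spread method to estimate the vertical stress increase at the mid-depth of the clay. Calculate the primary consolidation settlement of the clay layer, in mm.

S_c ≈ 267 mm

Mid-depth of clay below the ground surface: z = 3 + 3.4/2 = 4.7 m.
Total vertical stress at mid-clay: σ_v = 17.6×3 + 18.9×1.7 = 84.93 kPa.
Pore pressure: u = 9.81×(4.7 − 1.6) = 30.411 kPa.
Initial effective stress: σ'_0 = σ_v − u = 84.93 − 30.411 = 54.519 kPa.
Stress increase at mid-clay by the 2:1 spreading method:
Δσ = qB/(B+z) = 283×5.3/(5.3+4.7) = 149.99 kPa
Final effective stress: σ'_f = σ'_0 + Δσ = 54.519 + 149.99 = 204.51 kPa.
Normally consolidated clay, so the full stress increment lies on the virgin compression line:
S_c = C_c·H/(1+e₀)·log₁₀(σ'_f/σ'_0) = 0.22×3.4/(1+0.61)×log₁₀(204.51/54.519)
    = 0.4646 × 0.57417 = 0.2668 m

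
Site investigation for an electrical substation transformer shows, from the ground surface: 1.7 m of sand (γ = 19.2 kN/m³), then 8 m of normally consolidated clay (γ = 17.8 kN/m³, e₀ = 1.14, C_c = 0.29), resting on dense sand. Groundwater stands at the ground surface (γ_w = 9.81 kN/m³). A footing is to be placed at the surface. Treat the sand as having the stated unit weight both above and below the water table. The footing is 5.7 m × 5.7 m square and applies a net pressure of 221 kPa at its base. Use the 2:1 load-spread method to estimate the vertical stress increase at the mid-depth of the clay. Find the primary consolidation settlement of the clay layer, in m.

S_c ≈ 0.361 m

Mid-depth of clay below the ground surface: z = 1.7 + 8/2 = 5.7 m.
Total vertical stress at mid-clay: σ_v = 19.2×1.7 + 17.8×4 = 103.84 kPa.
Pore pressure: u = 9.81×(5.7 − 0) = 55.917 kPa.
Initial effective stress: σ'_0 = σ_v − u = 103.84 − 55.917 = 47.923 kPa.
Stress increase at mid-clay by the 2:1 spreading method:
Δσ = qBL/((B+z)(L+z)) = 221×5.7×5.7/((5.7+5.7)(5.7+5.7)) = 55.25 kPa
Final effective stress: σ'_f = σ'_0 + Δσ = 47.923 + 55.25 = 103.17 kPa.
Normally consolidated clay, so the full stress increment lies on the virgin compression line:
S_c = C_c·H/(1+e₀)·log₁₀(σ'_f/σ'_0) = 0.29×8/(1+1.14)×log₁₀(103.17/47.923)
    = 1.0841 × 0.33301 = 0.361 m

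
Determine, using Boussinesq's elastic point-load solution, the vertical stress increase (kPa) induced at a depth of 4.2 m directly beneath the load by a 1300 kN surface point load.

Boussinesq vertical stress below a point load on an elastic half-space:
Δσ_z = 3P/(2πz²) · [1 + (r/z)²]^(−5/2)
r/z = 0/4.2 = 0; [1+(r/z)²]^(−5/2) = 1.
Δσ_z = 3×1300/(2π×4.2²) × 1 = 35.187 × 1 = 35.19 kPa

Δσ_z ≈ 35.2 kPa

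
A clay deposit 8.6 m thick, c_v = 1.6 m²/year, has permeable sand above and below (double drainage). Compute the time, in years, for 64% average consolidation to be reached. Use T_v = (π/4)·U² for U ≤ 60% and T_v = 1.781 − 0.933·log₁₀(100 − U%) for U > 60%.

t ≈ 3.8 years

Drainage path length: H_d = H/2 = 4.3 m (double drainage).
U > 60%: T_v = 1.781 − 0.933·log₁₀(100 − 64) = 0.32897.
t = T_v·H_d²/c_v = 0.32897×4.3²/1.6 = 3.802 years.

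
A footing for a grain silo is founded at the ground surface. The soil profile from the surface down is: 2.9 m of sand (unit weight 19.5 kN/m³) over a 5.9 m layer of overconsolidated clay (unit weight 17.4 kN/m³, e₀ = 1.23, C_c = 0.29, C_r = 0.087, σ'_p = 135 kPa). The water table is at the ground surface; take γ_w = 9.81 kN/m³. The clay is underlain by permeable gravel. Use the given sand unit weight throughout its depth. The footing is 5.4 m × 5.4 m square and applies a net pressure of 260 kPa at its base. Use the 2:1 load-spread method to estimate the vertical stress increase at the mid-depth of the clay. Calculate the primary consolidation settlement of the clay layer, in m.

Mid-depth of clay below the ground surface: z = 2.9 + 5.9/2 = 5.85 m.
Total vertical stress at mid-clay: σ_v = 19.5×2.9 + 17.4×2.95 = 107.88 kPa.
Pore pressure: u = 9.81×(5.85 − 0) = 57.389 kPa.
Initial effective stress: σ'_0 = σ_v − u = 107.88 − 57.389 = 50.491 kPa.
Stress increase at mid-clay by the 2:1 spreading method:
Δσ = qBL/((B+z)(L+z)) = 260×5.4×5.4/((5.4+5.85)(5.4+5.85)) = 59.904 kPa
Final effective stress: σ'_f = 50.491 + 59.904 = 110.4 kPa.
σ'_f = 110.4 ≤ σ'_p = 135 kPa, so the clay remains overconsolidated and only the recompression index applies:
S_c = C_r·H/(1+e₀)·log₁₀(σ'_f/σ'_0) = 0.087×5.9/2.23×log₁₀(110.4/50.491)
    = 0.23018 × 0.33976 = 0.0782 m

S_c ≈ 0.0782 m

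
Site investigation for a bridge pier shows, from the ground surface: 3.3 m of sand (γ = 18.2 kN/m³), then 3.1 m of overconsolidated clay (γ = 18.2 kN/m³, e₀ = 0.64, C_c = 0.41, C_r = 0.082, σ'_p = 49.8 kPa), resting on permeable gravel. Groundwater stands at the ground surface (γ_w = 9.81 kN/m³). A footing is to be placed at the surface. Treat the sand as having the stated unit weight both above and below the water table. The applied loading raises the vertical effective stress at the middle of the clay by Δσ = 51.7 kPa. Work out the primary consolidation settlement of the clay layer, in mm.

Mid-depth of clay below the ground surface: z = 3.3 + 3.1/2 = 4.85 m.
Total vertical stress at mid-clay: σ_v = 18.2×3.3 + 18.2×1.55 = 88.27 kPa.
Pore pressure: u = 9.81×(4.85 − 0) = 47.578 kPa.
Initial effective stress: σ'_0 = σ_v − u = 88.27 − 47.578 = 40.692 kPa.
Final effective stress: σ'_f = 40.692 + 51.7 = 92.392 kPa.
σ'_f = 92.392 > σ'_p = 49.8 kPa, so the stress path crosses the preconsolidation pressure — recompression up to σ'_p, then virgin compression beyond:
S_c = H/(1+e₀)·[C_r·log₁₀(σ'_p/σ'_0) + C_c·log₁₀(σ'_f/σ'_p)]
    = 3.1/1.64 × [0.082×log₁₀(49.8/40.692) + 0.41×log₁₀(92.392/49.8)]
    = 1.8902 × [0.0071931 + 0.11005] = 0.2216 m

S_c ≈ 222 mm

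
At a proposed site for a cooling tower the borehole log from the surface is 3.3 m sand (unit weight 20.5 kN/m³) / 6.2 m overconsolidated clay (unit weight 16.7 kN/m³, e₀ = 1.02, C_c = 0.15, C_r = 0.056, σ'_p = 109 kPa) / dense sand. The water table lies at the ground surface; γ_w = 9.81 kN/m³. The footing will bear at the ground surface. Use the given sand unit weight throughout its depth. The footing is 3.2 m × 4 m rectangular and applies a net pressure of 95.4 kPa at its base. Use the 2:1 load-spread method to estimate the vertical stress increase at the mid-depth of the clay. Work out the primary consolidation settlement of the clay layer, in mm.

Mid-depth of clay below the ground surface: z = 3.3 + 6.2/2 = 6.4 m.
Total vertical stress at mid-clay: σ_v = 20.5×3.3 + 16.7×3.1 = 119.42 kPa.
Pore pressure: u = 9.81×(6.4 − 0) = 62.784 kPa.
Initial effective stress: σ'_0 = σ_v − u = 119.42 − 62.784 = 56.636 kPa.
Stress increase at mid-clay by the 2:1 spreading method:
Δσ = qBL/((B+z)(L+z)) = 95.4×3.2×4/((3.2+6.4)(4+6.4)) = 12.231 kPa
Final effective stress: σ'_f = 56.636 + 12.231 = 68.867 kPa.
σ'_f = 68.867 ≤ σ'_p = 109 kPa, so the clay remains overconsolidated and only the recompression index applies:
S_c = C_r·H/(1+e₀)·log₁₀(σ'_f/σ'_0) = 0.056×6.2/2.02×log₁₀(68.867/56.636)
    = 0.17188 × 0.084919 = 0.0146 m

S_c ≈ 14.6 mm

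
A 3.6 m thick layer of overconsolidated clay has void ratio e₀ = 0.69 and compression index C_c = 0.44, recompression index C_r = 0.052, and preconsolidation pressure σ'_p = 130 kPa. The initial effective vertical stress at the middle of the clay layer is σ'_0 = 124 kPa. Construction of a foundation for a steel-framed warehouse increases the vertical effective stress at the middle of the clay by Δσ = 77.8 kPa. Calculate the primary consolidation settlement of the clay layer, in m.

Final effective stress: σ'_f = 124 + 77.8 = 201.8 kPa.
σ'_f = 201.8 > σ'_p = 130 kPa, so the stress path crosses the preconsolidation pressure — recompression up to σ'_p, then virgin compression beyond:
S_c = H/(1+e₀)·[C_r·log₁₀(σ'_p/σ'_0) + C_c·log₁₀(σ'_f/σ'_p)]
    = 3.6/1.69 × [0.052×log₁₀(130/124) + 0.44×log₁₀(201.8/130)]
    = 2.1302 × [0.0010671 + 0.08403] = 0.1813 m

S_c ≈ 0.181 m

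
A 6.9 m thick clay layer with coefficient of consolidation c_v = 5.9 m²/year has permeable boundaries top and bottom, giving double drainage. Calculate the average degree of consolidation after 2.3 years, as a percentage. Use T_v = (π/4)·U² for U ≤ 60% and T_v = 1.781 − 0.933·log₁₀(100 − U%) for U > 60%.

Drainage path length: H_d = H/2 = 3.45 m (double drainage).
T_v = c_v·t/H_d² = 5.9×2.3/3.45² = 1.1401.
T_v = 1.1401 corresponds to the U > 60% branch:
U = 1 − 10^((1.781 − T_v)/0.933)/100 = 0.9514

U ≈ 95.1 %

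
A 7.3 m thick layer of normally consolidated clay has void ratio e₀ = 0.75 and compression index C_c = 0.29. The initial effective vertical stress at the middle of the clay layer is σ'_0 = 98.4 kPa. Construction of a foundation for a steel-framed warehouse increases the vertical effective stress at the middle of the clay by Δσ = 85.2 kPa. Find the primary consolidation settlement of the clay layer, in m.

Final effective stress: σ'_f = σ'_0 + Δσ = 98.4 + 85.2 = 183.6 kPa.
Normally consolidated clay, so the full stress increment lies on the virgin compression line:
S_c = C_c·H/(1+e₀)·log₁₀(σ'_f/σ'_0) = 0.29×7.3/(1+0.75)×log₁₀(183.6/98.4)
    = 1.2097 × 0.27088 = 0.3277 m

S_c ≈ 0.328 m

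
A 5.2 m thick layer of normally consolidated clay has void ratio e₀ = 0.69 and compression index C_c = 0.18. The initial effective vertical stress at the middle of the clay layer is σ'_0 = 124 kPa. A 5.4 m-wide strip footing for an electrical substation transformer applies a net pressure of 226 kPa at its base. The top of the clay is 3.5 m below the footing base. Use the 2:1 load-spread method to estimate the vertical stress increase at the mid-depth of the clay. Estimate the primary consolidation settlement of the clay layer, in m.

S_c ≈ 0.149 m

Mid-depth of clay below the footing base: z = 3.5 + 5.2/2 = 6.1 m.
Stress increase at mid-clay by the 2:1 spreading method:
Δσ = qB/(B+z) = 226×5.4/(5.4+6.1) = 106.12 kPa
Final effective stress: σ'_f = σ'_0 + Δσ = 124 + 106.12 = 230.12 kPa.
Normally consolidated clay, so the full stress increment lies on the virgin compression line:
S_c = C_c·H/(1+e₀)·log₁₀(σ'_f/σ'_0) = 0.18×5.2/(1+0.69)×log₁₀(230.12/124)
    = 0.55385 × 0.26853 = 0.1487 m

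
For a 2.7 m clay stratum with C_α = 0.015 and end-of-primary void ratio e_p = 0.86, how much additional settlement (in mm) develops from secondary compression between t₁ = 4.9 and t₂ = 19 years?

S_s ≈ 12.8 mm

Secondary compression: S_s = C_α·H/(1+e_p)·log₁₀(t₂/t₁)
S_s = 0.015×2.7/(1+0.86)×log₁₀(19/4.9)
    = 0.02177 × 0.5886 = 0.01282 m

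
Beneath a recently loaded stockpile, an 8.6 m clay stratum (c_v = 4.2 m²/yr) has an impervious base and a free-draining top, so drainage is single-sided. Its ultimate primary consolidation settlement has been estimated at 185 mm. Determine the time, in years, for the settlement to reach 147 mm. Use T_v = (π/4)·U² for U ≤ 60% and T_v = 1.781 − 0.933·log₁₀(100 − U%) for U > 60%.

Drainage path length: H_d = H = 8.6 m (single drainage).
U = S(t)/S_ult = 147/185 = 0.7946.
U > 60%: T_v = 1.781 − 0.933·log₁₀(100 − 79.459) = 0.55633.
t = T_v·H_d²/c_v = 0.55633×8.6²/4.2 = 9.797 years.

t ≈ 9.8 years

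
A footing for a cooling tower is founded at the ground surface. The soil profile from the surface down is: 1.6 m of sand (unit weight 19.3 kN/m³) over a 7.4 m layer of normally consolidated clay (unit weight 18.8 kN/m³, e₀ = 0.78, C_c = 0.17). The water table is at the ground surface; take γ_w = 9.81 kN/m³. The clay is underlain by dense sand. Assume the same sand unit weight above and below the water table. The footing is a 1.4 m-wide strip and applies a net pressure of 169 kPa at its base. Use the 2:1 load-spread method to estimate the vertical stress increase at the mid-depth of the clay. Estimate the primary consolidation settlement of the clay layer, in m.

S_c ≈ 0.168 m

Mid-depth of clay below the ground surface: z = 1.6 + 7.4/2 = 5.3 m.
Total vertical stress at mid-clay: σ_v = 19.3×1.6 + 18.8×3.7 = 100.44 kPa.
Pore pressure: u = 9.81×(5.3 − 0) = 51.993 kPa.
Initial effective stress: σ'_0 = σ_v − u = 100.44 − 51.993 = 48.447 kPa.
Stress increase at mid-clay by the 2:1 spreading method:
Δσ = qB/(B+z) = 169×1.4/(1.4+5.3) = 35.313 kPa
Final effective stress: σ'_f = σ'_0 + Δσ = 48.447 + 35.313 = 83.76 kPa.
Normally consolidated clay, so the full stress increment lies on the virgin compression line:
S_c = C_c·H/(1+e₀)·log₁₀(σ'_f/σ'_0) = 0.17×7.4/(1+0.78)×log₁₀(83.76/48.447)
    = 0.70674 × 0.23777 = 0.168 m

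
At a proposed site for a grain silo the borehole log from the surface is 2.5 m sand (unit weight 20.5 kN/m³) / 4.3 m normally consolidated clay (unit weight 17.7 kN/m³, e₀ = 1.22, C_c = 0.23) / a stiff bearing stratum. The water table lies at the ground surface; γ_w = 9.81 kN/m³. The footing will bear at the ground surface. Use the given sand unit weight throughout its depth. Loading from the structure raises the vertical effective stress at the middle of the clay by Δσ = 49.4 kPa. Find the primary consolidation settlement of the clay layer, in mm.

Mid-depth of clay below the ground surface: z = 2.5 + 4.3/2 = 4.65 m.
Total vertical stress at mid-clay: σ_v = 20.5×2.5 + 17.7×2.15 = 89.305 kPa.
Pore pressure: u = 9.81×(4.65 − 0) = 45.617 kPa.
Initial effective stress: σ'_0 = σ_v − u = 89.305 − 45.617 = 43.688 kPa.
Final effective stress: σ'_f = σ'_0 + Δσ = 43.688 + 49.4 = 93.088 kPa.
Normally consolidated clay, so the full stress increment lies on the virgin compression line:
S_c = C_c·H/(1+e₀)·log₁₀(σ'_f/σ'_0) = 0.23×4.3/(1+1.22)×log₁₀(93.088/43.688)
    = 0.4455 × 0.32853 = 0.1464 m

S_c ≈ 146 mm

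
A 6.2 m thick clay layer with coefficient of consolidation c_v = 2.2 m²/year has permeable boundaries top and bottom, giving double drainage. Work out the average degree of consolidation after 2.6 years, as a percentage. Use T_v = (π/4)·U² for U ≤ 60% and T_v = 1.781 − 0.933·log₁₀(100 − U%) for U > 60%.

Drainage path length: H_d = H/2 = 3.1 m (double drainage).
T_v = c_v·t/H_d² = 2.2×2.6/3.1² = 0.59521.
T_v = 0.59521 corresponds to the U > 60% branch:
U = 1 − 10^((1.781 − T_v)/0.933)/100 = 0.8134

U ≈ 81.3 %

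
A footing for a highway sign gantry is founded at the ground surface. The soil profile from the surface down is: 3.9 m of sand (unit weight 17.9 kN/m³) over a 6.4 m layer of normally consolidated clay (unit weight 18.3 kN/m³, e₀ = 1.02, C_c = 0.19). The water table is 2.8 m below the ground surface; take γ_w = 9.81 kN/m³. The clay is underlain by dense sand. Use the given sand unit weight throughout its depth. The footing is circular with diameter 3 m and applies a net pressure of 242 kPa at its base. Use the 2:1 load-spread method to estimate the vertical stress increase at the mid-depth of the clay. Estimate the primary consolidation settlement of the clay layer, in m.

S_c ≈ 0.0579 m

Mid-depth of clay below the ground surface: z = 3.9 + 6.4/2 = 7.1 m.
Total vertical stress at mid-clay: σ_v = 17.9×3.9 + 18.3×3.2 = 128.37 kPa.
Pore pressure: u = 9.81×(7.1 − 2.8) = 42.183 kPa.
Initial effective stress: σ'_0 = σ_v − u = 128.37 − 42.183 = 86.187 kPa.
Stress increase at mid-clay by the 2:1 spreading method:
Δσ ≈ qD²/(D+z)² = 242×3²/(3+7.1)² = 21.351 kPa
Final effective stress: σ'_f = σ'_0 + Δσ = 86.187 + 21.351 = 107.54 kPa.
Normally consolidated clay, so the full stress increment lies on the virgin compression line:
S_c = C_c·H/(1+e₀)·log₁₀(σ'_f/σ'_0) = 0.19×6.4/(1+1.02)×log₁₀(107.54/86.187)
    = 0.60198 × 0.096128 = 0.05787 m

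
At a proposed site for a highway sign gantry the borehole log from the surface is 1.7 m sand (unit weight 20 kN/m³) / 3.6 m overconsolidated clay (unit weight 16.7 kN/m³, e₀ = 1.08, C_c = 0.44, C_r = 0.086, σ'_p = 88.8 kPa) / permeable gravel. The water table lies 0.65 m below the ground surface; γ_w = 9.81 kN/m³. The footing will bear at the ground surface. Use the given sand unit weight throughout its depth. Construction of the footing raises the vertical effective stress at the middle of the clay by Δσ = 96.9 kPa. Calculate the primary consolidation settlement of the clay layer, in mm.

S_c ≈ 192 mm

Mid-depth of clay below the ground surface: z = 1.7 + 3.6/2 = 3.5 m.
Total vertical stress at mid-clay: σ_v = 20×1.7 + 16.7×1.8 = 64.06 kPa.
Pore pressure: u = 9.81×(3.5 − 0.65) = 27.959 kPa.
Initial effective stress: σ'_0 = σ_v − u = 64.06 − 27.959 = 36.101 kPa.
Final effective stress: σ'_f = 36.101 + 96.9 = 133 kPa.
σ'_f = 133 > σ'_p = 88.8 kPa, so the stress path crosses the preconsolidation pressure — recompression up to σ'_p, then virgin compression beyond:
S_c = H/(1+e₀)·[C_r·log₁₀(σ'_p/σ'_0) + C_c·log₁₀(σ'_f/σ'_p)]
    = 3.6/2.08 × [0.086×log₁₀(88.8/36.101) + 0.44×log₁₀(133/88.8)]
    = 1.7308 × [0.033617 + 0.077193] = 0.1918 m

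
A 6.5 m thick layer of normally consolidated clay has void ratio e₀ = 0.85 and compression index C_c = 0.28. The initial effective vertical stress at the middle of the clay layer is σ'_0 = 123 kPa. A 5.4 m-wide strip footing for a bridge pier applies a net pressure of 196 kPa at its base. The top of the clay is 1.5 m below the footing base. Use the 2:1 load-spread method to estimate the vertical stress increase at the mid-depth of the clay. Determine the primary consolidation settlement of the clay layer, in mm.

Mid-depth of clay below the footing base: z = 1.5 + 6.5/2 = 4.75 m.
Stress increase at mid-clay by the 2:1 spreading method:
Δσ = qB/(B+z) = 196×5.4/(5.4+4.75) = 104.28 kPa
Final effective stress: σ'_f = σ'_0 + Δσ = 123 + 104.28 = 227.28 kPa.
Normally consolidated clay, so the full stress increment lies on the virgin compression line:
S_c = C_c·H/(1+e₀)·log₁₀(σ'_f/σ'_0) = 0.28×6.5/(1+0.85)×log₁₀(227.28/123)
    = 0.98378 × 0.26666 = 0.2623 m

S_c ≈ 262 mm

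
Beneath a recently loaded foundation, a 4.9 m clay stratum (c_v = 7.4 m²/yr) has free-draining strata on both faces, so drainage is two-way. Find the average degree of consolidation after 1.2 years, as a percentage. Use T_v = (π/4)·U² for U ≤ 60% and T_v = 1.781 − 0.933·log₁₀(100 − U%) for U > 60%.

Drainage path length: H_d = H/2 = 2.45 m (double drainage).
T_v = c_v·t/H_d² = 7.4×1.2/2.45² = 1.4794.
T_v = 1.4794 corresponds to the U > 60% branch:
U = 1 − 10^((1.781 − T_v)/0.933)/100 = 0.9789

U ≈ 97.9 %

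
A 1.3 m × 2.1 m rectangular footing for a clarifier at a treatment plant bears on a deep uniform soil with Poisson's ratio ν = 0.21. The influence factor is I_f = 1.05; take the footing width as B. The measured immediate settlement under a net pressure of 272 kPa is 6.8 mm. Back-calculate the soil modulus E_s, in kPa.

E_s ≈ 52200 kPa

S_e = q·B·(1−ν²)/E_s · I_f  ⇒  E_s = q·B·(1−ν²)·I_f / S_e.
E_s = 272 × 1.3 × 0.9559 × 1.05 / 0.0068 = 52190 kPa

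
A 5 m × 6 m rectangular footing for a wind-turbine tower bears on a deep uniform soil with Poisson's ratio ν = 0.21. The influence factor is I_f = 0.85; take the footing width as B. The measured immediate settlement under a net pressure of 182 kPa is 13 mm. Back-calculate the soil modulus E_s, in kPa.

S_e = q·B·(1−ν²)/E_s · I_f  ⇒  E_s = q·B·(1−ν²)·I_f / S_e.
E_s = 182 × 5 × 0.9559 × 0.85 / 0.013 = 56880 kPa

E_s ≈ 56900 kPa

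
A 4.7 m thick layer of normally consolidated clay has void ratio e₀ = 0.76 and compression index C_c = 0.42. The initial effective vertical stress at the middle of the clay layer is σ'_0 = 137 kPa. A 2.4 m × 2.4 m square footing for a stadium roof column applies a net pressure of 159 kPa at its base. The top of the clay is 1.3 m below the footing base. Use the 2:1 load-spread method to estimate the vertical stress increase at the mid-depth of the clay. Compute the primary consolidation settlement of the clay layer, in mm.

S_c ≈ 81.7 mm

Mid-depth of clay below the footing base: z = 1.3 + 4.7/2 = 3.65 m.
Stress increase at mid-clay by the 2:1 spreading method:
Δσ = qBL/((B+z)(L+z)) = 159×2.4×2.4/((2.4+3.65)(2.4+3.65)) = 25.021 kPa
Final effective stress: σ'_f = σ'_0 + Δσ = 137 + 25.021 = 162.02 kPa.
Normally consolidated clay, so the full stress increment lies on the virgin compression line:
S_c = C_c·H/(1+e₀)·log₁₀(σ'_f/σ'_0) = 0.42×4.7/(1+0.76)×log₁₀(162.02/137)
    = 1.1216 × 0.072848 = 0.08171 m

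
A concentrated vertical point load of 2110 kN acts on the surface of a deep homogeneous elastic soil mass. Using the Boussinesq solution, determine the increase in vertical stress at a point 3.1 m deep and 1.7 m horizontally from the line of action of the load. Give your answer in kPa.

Δσ_z ≈ 54.3 kPa

Boussinesq vertical stress below a point load on an elastic half-space:
Δσ_z = 3P/(2πz²) · [1 + (r/z)²]^(−5/2)
r/z = 1.7/3.1 = 0.54839; [1+(r/z)²]^(−5/2) = 0.51824.
Δσ_z = 3×2110/(2π×3.1²) × 0.51824 = 104.83 × 0.51824 = 54.33 kPa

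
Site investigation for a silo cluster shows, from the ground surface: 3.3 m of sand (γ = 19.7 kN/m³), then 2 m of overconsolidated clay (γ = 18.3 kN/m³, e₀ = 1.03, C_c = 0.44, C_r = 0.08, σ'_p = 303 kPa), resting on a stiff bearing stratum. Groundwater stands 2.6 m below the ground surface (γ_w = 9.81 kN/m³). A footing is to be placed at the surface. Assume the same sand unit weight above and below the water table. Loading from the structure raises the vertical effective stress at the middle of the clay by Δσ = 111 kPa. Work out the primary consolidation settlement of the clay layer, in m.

Mid-depth of clay below the ground surface: z = 3.3 + 2/2 = 4.3 m.
Total vertical stress at mid-clay: σ_v = 19.7×3.3 + 18.3×1 = 83.31 kPa.
Pore pressure: u = 9.81×(4.3 − 2.6) = 16.677 kPa.
Initial effective stress: σ'_0 = σ_v − u = 83.31 − 16.677 = 66.633 kPa.
Final effective stress: σ'_f = 66.633 + 111 = 177.63 kPa.
σ'_f = 177.63 ≤ σ'_p = 303 kPa, so the clay remains overconsolidated and only the recompression index applies:
S_c = C_r·H/(1+e₀)·log₁₀(σ'_f/σ'_0) = 0.08×2/2.03×log₁₀(177.63/66.633)
    = 0.078818 × 0.42583 = 0.03356 m

S_c ≈ 0.0336 m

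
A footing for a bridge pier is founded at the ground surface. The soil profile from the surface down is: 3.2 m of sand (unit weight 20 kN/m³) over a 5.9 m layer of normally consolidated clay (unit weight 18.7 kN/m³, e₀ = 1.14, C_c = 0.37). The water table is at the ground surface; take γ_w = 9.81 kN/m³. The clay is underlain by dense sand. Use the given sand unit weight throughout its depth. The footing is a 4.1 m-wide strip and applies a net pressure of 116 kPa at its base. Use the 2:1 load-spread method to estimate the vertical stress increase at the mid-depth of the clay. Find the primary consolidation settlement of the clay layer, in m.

Mid-depth of clay below the ground surface: z = 3.2 + 5.9/2 = 6.15 m.
Total vertical stress at mid-clay: σ_v = 20×3.2 + 18.7×2.95 = 119.16 kPa.
Pore pressure: u = 9.81×(6.15 − 0) = 60.332 kPa.
Initial effective stress: σ'_0 = σ_v − u = 119.16 − 60.332 = 58.828 kPa.
Stress increase at mid-clay by the 2:1 spreading method:
Δσ = qB/(B+z) = 116×4.1/(4.1+6.15) = 46.4 kPa
Final effective stress: σ'_f = σ'_0 + Δσ = 58.828 + 46.4 = 105.23 kPa.
Normally consolidated clay, so the full stress increment lies on the virgin compression line:
S_c = C_c·H/(1+e₀)·log₁₀(σ'_f/σ'_0) = 0.37×5.9/(1+1.14)×log₁₀(105.23/58.828)
    = 1.0201 × 0.25256 = 0.2576 m

S_c ≈ 0.258 m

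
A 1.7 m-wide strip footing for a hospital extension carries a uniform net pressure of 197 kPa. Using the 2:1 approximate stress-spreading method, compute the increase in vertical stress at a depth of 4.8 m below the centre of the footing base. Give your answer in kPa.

Δσ_z ≈ 51.5 kPa

By the 2:1 method the load spreads at 1 horizontal : 2 vertical, so at depth z the loaded area has grown by z in each plan dimension:
Δσ = qB/(B+z) = 197×1.7/(1.7+4.8) = 51.523 kPa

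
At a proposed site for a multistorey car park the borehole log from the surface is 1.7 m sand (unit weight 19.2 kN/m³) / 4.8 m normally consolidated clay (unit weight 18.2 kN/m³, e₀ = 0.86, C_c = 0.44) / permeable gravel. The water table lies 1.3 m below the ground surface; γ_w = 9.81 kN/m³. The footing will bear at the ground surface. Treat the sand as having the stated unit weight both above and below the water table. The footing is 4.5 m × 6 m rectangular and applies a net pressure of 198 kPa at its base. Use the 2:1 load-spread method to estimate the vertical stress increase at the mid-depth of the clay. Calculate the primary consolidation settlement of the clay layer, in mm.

S_c ≈ 402 mm

Mid-depth of clay below the ground surface: z = 1.7 + 4.8/2 = 4.1 m.
Total vertical stress at mid-clay: σ_v = 19.2×1.7 + 18.2×2.4 = 76.32 kPa.
Pore pressure: u = 9.81×(4.1 − 1.3) = 27.468 kPa.
Initial effective stress: σ'_0 = σ_v − u = 76.32 − 27.468 = 48.852 kPa.
Stress increase at mid-clay by the 2:1 spreading method:
Δσ = qBL/((B+z)(L+z)) = 198×4.5×6/((4.5+4.1)(6+4.1)) = 61.547 kPa
Final effective stress: σ'_f = σ'_0 + Δσ = 48.852 + 61.547 = 110.4 kPa.
Normally consolidated clay, so the full stress increment lies on the virgin compression line:
S_c = C_c·H/(1+e₀)·log₁₀(σ'_f/σ'_0) = 0.44×4.8/(1+0.86)×log₁₀(110.4/48.852)
    = 1.1355 × 0.35409 = 0.4021 m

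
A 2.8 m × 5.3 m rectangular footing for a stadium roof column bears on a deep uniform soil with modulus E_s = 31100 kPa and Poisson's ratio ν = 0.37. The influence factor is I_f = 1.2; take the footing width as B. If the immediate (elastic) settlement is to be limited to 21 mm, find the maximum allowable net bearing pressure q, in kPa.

q ≈ 225 kPa

S_e = q·B·(1−ν²)/E_s · I_f  ⇒  q = S_e·E_s / (B·(1−ν²)·I_f).
q = 0.021 × 31100 / (2.8 × 0.8631 × 1.2) = 225.2 kPa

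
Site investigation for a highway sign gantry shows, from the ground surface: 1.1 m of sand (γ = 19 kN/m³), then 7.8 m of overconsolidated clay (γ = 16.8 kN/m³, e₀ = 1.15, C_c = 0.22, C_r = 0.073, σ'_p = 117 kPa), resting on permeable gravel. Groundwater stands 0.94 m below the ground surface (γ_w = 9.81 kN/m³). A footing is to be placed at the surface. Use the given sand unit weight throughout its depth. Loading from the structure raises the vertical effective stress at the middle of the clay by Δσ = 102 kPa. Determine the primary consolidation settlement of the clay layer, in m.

Mid-depth of clay below the ground surface: z = 1.1 + 7.8/2 = 5 m.
Total vertical stress at mid-clay: σ_v = 19×1.1 + 16.8×3.9 = 86.42 kPa.
Pore pressure: u = 9.81×(5 − 0.94) = 39.829 kPa.
Initial effective stress: σ'_0 = σ_v − u = 86.42 − 39.829 = 46.591 kPa.
Final effective stress: σ'_f = 46.591 + 102 = 148.59 kPa.
σ'_f = 148.59 > σ'_p = 117 kPa, so the stress path crosses the preconsolidation pressure — recompression up to σ'_p, then virgin compression beyond:
S_c = H/(1+e₀)·[C_r·log₁₀(σ'_p/σ'_0) + C_c·log₁₀(σ'_f/σ'_p)]
    = 7.8/2.15 × [0.073×log₁₀(117/46.591) + 0.22×log₁₀(148.59/117)]
    = 3.6279 × [0.029192 + 0.022837] = 0.1888 m

S_c ≈ 0.189 m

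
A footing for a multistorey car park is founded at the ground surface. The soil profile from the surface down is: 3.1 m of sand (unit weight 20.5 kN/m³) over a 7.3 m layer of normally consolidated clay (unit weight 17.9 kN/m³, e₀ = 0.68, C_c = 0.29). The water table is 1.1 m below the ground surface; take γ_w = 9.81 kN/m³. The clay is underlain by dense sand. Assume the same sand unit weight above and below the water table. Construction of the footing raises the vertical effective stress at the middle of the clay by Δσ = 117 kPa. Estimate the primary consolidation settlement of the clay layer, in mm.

Mid-depth of clay below the ground surface: z = 3.1 + 7.3/2 = 6.75 m.
Total vertical stress at mid-clay: σ_v = 20.5×3.1 + 17.9×3.65 = 128.88 kPa.
Pore pressure: u = 9.81×(6.75 − 1.1) = 55.427 kPa.
Initial effective stress: σ'_0 = σ_v − u = 128.88 − 55.427 = 73.453 kPa.
Final effective stress: σ'_f = σ'_0 + Δσ = 73.453 + 117 = 190.45 kPa.
Normally consolidated clay, so the full stress increment lies on the virgin compression line:
S_c = C_c·H/(1+e₀)·log₁₀(σ'_f/σ'_0) = 0.29×7.3/(1+0.68)×log₁₀(190.45/73.453)
    = 1.2601 × 0.41377 = 0.5214 m

S_c ≈ 521 mm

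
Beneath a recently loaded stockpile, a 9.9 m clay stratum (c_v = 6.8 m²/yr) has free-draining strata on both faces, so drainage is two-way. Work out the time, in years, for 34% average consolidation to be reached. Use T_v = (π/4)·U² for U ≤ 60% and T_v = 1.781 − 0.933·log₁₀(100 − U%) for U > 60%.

t ≈ 0.327 years

Drainage path length: H_d = H/2 = 4.95 m (double drainage).
U ≤ 60%: T_v = (π/4)·U² = (π/4)×0.34² = 0.090792.
t = T_v·H_d²/c_v = 0.090792×4.95²/6.8 = 0.3272 years.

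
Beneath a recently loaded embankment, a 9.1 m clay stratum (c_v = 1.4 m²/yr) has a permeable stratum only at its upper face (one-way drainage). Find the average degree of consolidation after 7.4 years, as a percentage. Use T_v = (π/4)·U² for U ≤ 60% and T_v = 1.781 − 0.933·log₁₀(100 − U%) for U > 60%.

Drainage path length: H_d = H = 9.1 m (single drainage).
T_v = c_v·t/H_d² = 1.4×7.4/9.1² = 0.12511.
T_v = 0.12511 corresponds to the U ≤ 60% branch:
U = √(4T_v/π) = 0.3991

U ≈ 39.9 %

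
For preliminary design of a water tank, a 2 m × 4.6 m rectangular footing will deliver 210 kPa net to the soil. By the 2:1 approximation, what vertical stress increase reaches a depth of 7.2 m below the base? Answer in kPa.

Δσ_z ≈ 17.8 kPa

By the 2:1 method the load spreads at 1 horizontal : 2 vertical, so at depth z the loaded area has grown by z in each plan dimension:
Δσ = qBL/((B+z)(L+z)) = 210×2×4.6/((2+7.2)(4.6+7.2)) = 17.797 kPa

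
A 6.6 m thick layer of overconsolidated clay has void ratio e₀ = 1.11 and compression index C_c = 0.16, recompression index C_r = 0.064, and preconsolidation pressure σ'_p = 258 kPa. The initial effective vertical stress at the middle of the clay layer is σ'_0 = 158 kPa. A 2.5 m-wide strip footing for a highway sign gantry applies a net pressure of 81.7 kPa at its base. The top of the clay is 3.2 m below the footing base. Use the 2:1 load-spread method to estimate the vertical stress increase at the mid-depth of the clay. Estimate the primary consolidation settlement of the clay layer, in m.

S_c ≈ 0.0117 m

Mid-depth of clay below the footing base: z = 3.2 + 6.6/2 = 6.5 m.
Stress increase at mid-clay by the 2:1 spreading method:
Δσ = qB/(B+z) = 81.7×2.5/(2.5+6.5) = 22.694 kPa
Final effective stress: σ'_f = 158 + 22.694 = 180.69 kPa.
σ'_f = 180.69 ≤ σ'_p = 258 kPa, so the clay remains overconsolidated and only the recompression index applies:
S_c = C_r·H/(1+e₀)·log₁₀(σ'_f/σ'_0) = 0.064×6.6/2.11×log₁₀(180.69/158)
    = 0.20019 × 0.058277 = 0.01167 m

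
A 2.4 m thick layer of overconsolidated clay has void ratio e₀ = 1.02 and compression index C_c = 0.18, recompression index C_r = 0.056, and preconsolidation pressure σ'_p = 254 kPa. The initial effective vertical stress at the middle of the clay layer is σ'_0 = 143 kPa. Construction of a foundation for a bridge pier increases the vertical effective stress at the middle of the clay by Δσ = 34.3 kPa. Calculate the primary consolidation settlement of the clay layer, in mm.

Final effective stress: σ'_f = 143 + 34.3 = 177.3 kPa.
σ'_f = 177.3 ≤ σ'_p = 254 kPa, so the clay remains overconsolidated and only the recompression index applies:
S_c = C_r·H/(1+e₀)·log₁₀(σ'_f/σ'_0) = 0.056×2.4/2.02×log₁₀(177.3/143)
    = 0.066534 × 0.093373 = 0.006212 m

S_c ≈ 6.21 mm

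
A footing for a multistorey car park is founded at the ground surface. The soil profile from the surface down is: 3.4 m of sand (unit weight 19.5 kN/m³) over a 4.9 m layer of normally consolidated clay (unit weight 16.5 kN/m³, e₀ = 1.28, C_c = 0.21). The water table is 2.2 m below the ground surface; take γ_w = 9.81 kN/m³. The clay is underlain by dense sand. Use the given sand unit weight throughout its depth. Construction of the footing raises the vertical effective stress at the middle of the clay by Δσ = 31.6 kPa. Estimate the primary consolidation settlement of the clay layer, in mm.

S_c ≈ 72.2 mm

Mid-depth of clay below the ground surface: z = 3.4 + 4.9/2 = 5.85 m.
Total vertical stress at mid-clay: σ_v = 19.5×3.4 + 16.5×2.45 = 106.72 kPa.
Pore pressure: u = 9.81×(5.85 − 2.2) = 35.806 kPa.
Initial effective stress: σ'_0 = σ_v − u = 106.72 − 35.806 = 70.914 kPa.
Final effective stress: σ'_f = σ'_0 + Δσ = 70.914 + 31.6 = 102.51 kPa.
Normally consolidated clay, so the full stress increment lies on the virgin compression line:
S_c = C_c·H/(1+e₀)·log₁₀(σ'_f/σ'_0) = 0.21×4.9/(1+1.28)×log₁₀(102.51/70.914)
    = 0.45132 × 0.16003 = 0.07222 m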